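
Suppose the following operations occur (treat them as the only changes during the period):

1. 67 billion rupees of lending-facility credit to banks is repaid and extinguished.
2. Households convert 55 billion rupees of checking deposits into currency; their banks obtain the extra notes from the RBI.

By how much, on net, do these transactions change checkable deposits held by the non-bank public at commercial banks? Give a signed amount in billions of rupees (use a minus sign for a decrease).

-55 billion

Discount-window repayment 67 billion rupees: the counterparty is a bank, so public deposits are unchanged → 0.
Currency withdrawal 55 billion rupees: non-bank counterparties' bank balances fall → −55B.
Net: 0 − 55 = -55 billion.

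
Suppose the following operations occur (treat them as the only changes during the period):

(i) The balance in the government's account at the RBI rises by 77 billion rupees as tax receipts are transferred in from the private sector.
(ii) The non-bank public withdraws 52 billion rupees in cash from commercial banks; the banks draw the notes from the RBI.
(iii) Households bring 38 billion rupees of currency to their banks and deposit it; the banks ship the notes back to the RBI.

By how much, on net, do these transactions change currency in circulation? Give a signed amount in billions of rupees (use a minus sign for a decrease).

+14 billion

RBI balance sheet:
  Assets:      no change
  Liabilities: Bank reserves −91B, Currency in circulation +14B, Government deposits +77B
So the change in currency in circulation is +14 billion.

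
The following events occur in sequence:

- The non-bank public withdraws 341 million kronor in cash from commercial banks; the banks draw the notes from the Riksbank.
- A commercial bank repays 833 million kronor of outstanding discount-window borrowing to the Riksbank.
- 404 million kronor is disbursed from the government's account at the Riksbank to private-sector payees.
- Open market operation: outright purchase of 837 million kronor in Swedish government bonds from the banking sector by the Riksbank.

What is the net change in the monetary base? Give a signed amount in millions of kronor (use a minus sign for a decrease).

Currency withdrawal 341 million kronor: just a shift between currency and reserves — both are base money → 0.
Discount-window repayment 833 million kronor: Riksbank balance sheet contracts → −833M.
Government spending 404 million kronor: a non-base liability converts back to reserves → +404M.
OMO purchase (from banks) 837 million kronor: Riksbank balance sheet expands → +837M.
Net: 0 − 833 + 404 + 837 = +408 million.

+408 million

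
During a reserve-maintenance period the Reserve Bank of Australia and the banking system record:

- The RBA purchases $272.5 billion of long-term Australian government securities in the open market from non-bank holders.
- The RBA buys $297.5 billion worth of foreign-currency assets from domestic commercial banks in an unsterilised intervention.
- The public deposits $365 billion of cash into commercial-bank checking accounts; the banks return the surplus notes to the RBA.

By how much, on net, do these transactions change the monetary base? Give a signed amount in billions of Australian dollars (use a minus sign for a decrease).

+$570 billion

Asset purchase (from non-banks) $272.5 billion: RBA balance sheet expands → +$272.5B.
FX purchase $297.5 billion: RBA balance sheet expands → +$297.5B.
Currency deposit $365 billion: just a shift between currency and reserves — both are base money → 0.
Net: 272.5 + 297.5 + 0 = +$570 billion.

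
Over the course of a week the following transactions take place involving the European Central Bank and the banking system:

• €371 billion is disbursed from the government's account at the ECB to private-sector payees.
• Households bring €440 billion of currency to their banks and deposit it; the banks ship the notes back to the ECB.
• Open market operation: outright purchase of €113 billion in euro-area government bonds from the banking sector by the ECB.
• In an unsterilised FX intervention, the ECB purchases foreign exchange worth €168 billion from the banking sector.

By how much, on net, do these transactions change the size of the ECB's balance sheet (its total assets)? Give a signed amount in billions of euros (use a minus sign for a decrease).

+€281 billion

ECB balance sheet:
  Assets:      Securities +€113B, Foreign assets +€168B
  Liabilities: Bank reserves +€1092B, Currency in circulation −€440B, Government deposits −€371B
Commercial banking system:
  Assets:      Reserves at CB +€1092B, Securities −€113B, Foreign assets −€168B
  Liabilities: Checkable deposits +€811B
Change in total ECB assets = +€281 billion.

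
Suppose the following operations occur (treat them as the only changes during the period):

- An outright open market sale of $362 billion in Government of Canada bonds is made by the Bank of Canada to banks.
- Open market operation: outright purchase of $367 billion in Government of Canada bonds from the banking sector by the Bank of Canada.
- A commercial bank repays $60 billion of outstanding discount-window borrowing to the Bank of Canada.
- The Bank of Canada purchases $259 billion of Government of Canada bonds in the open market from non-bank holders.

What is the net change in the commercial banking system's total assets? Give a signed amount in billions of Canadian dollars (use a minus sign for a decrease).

+$199 billion

OMO sale (to banks) $362 billion: just an asset swap on bank balance sheets → 0.
OMO purchase (from banks) $367 billion: just an asset swap on bank balance sheets → 0.
Discount-window repayment $60 billion: bank balance sheets shrink → −$60B.
Asset purchase (from non-banks) $259 billion: bank balance sheets expand → +$259B.
Net: 0 + 0 − 60 + 259 = +$199 billion.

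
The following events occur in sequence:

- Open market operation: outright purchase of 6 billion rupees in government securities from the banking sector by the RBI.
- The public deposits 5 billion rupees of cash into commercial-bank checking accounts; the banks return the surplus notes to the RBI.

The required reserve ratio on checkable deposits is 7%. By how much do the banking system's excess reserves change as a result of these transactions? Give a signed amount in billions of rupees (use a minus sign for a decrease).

+10.65 billion

OMO purchase (from banks) 6 billion rupees: reserves +6B, deposits 0.
Currency deposit 5 billion rupees: reserves +5B, deposits +5B.
Totals: Δreserves = +11B, Δdeposits = +5B.
Δrequired reserves = 7% × +5B = +0.35B.
Δexcess reserves = Δreserves − Δrequired = +11B − (+0.35B) = +10.65 billion.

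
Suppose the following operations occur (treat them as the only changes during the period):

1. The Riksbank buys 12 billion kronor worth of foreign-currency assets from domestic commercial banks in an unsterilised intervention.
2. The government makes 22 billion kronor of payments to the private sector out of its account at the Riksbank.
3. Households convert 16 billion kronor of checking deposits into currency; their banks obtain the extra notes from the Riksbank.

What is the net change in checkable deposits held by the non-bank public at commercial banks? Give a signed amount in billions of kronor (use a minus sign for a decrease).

+6 billion

FX purchase 12 billion kronor: the counterparty is a bank, so public deposits are unchanged → 0.
Government spending 22 billion kronor: non-bank counterparties' bank balances rise → +22B.
Currency withdrawal 16 billion kronor: non-bank counterparties' bank balances fall → −16B.
Net: 0 + 22 − 16 = +6 billion.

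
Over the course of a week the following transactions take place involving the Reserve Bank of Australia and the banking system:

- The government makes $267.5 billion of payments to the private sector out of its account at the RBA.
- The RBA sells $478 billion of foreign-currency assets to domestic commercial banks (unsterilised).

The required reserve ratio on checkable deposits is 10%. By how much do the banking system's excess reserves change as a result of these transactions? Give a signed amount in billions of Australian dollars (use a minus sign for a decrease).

Government spending $267.5 billion: reserves +$267.5B, deposits +$267.5B.
FX sale $478 billion: reserves −$478B, deposits 0.
Totals: Δreserves = −$210.5B, Δdeposits = +$267.5B.
Δrequired reserves = 10% × +$267.5B = +$26.75B.
Δexcess reserves = Δreserves − Δrequired = −$210.5B − (+$26.75B) = -$237.25 billion.

-$237.25 billion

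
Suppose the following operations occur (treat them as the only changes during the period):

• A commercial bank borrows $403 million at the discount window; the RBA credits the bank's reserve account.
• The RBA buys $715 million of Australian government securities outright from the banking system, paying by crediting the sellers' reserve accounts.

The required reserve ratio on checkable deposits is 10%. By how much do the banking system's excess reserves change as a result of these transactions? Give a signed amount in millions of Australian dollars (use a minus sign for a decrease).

Discount-window loan $403 million: reserves +$403M, deposits 0.
OMO purchase (from banks) $715 million: reserves +$715M, deposits 0.
Totals: Δreserves = +$1118M, Δdeposits = 0.
Δrequired reserves = 10% × 0 = 0.
Δexcess reserves = Δreserves − Δrequired = +$1118M − (0) = +$1118 million.

+$1118 million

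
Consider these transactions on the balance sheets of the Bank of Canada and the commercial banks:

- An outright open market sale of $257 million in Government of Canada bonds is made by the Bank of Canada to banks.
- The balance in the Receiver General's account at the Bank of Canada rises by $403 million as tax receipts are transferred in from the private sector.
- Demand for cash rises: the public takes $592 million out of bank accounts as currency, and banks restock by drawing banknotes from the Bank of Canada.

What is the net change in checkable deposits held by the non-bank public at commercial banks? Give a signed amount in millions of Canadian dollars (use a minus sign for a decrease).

-$995 million

OMO sale (to banks) $257 million: the counterparty is a bank, so public deposits are unchanged → 0.
Government account inflow $403 million: non-bank counterparties' bank balances fall → −$403M.
Currency withdrawal $592 million: non-bank counterparties' bank balances fall → −$592M.
Net: 0 − 403 − 592 = -$995 million.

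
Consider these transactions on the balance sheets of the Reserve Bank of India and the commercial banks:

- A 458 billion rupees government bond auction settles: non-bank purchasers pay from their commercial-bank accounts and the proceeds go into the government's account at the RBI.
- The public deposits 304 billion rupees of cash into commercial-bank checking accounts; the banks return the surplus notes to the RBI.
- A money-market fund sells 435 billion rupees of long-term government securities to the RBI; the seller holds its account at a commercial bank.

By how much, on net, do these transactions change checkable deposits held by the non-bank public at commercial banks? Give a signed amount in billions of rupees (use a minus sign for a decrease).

+281 billion

RBI balance sheet:
  Assets:      Securities +435B
  Liabilities: Bank reserves +281B, Currency in circulation −304B, Government deposits +458B
Commercial banking system:
  Assets:      Reserves at CB +281B
  Liabilities: Checkable deposits +281B
So the change in checkable deposits held by the non-bank public at commercial banks is +281 billion.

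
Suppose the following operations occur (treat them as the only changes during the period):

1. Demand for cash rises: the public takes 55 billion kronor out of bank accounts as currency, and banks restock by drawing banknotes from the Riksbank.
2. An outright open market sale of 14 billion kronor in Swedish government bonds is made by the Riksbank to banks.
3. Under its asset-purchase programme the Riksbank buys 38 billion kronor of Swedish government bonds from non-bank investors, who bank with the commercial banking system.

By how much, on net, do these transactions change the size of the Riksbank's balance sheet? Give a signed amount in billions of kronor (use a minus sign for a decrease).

Currency withdrawal 55 billion kronor: only the composition of liabilities changes → 0.
OMO sale (to banks) 14 billion kronor: a Riksbank asset is shed → −14B.
Asset purchase (from non-banks) 38 billion kronor: a Riksbank asset is acquired → +38B.
Net: 0 − 14 + 38 = +24 billion.

+24 billion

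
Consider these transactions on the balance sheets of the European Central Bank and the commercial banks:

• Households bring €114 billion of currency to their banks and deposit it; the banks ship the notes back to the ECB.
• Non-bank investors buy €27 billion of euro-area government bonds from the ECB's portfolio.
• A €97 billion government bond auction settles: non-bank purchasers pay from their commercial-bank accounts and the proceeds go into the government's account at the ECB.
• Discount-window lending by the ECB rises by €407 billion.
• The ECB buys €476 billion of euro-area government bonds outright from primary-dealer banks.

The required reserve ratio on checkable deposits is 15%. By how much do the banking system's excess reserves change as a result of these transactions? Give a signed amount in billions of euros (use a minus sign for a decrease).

+€874.5 billion

Currency deposit €114 billion: reserves +€114B, deposits +€114B.
Asset sale (to non-banks) €27 billion: reserves −€27B, deposits −€27B.
Government account inflow €97 billion: reserves −€97B, deposits −€97B.
Discount-window loan €407 billion: reserves +€407B, deposits 0.
OMO purchase (from banks) €476 billion: reserves +€476B, deposits 0.
Totals: Δreserves = +€873B, Δdeposits = −€10B.
Δrequired reserves = 15% × −€10B = −€1.5B.
Δexcess reserves = Δreserves − Δrequired = +€873B − (−€1.5B) = +€874.5 billion.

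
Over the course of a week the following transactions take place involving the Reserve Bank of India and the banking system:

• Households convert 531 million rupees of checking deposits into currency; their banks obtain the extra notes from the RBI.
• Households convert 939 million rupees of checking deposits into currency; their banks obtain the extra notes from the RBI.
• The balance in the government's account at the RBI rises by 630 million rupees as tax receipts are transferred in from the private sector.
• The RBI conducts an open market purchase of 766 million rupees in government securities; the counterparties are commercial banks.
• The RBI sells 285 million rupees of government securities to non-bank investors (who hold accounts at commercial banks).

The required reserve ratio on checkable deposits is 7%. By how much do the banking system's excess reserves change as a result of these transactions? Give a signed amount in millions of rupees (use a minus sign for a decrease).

Currency withdrawal 531 million rupees: reserves −531M, deposits −531M.
Currency withdrawal 939 million rupees: reserves −939M, deposits −939M.
Government account inflow 630 million rupees: reserves −630M, deposits −630M.
OMO purchase (from banks) 766 million rupees: reserves +766M, deposits 0.
Asset sale (to non-banks) 285 million rupees: reserves −285M, deposits −285M.
Totals: Δreserves = −1619M, Δdeposits = −2385M.
Δrequired reserves = 7% × −2385M = −166.95M.
Δexcess reserves = Δreserves − Δrequired = −1619M − (−166.95M) = -1452.05 million.

-1452.05 million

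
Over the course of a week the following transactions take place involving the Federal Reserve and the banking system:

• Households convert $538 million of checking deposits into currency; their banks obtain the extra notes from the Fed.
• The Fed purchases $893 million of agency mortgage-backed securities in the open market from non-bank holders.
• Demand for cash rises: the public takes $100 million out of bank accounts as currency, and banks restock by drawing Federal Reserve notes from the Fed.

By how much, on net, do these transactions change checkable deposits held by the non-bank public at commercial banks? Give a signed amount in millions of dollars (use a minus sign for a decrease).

+$255 million

Fed balance sheet:
  Assets:      Securities +$893M
  Liabilities: Bank reserves +$255M, Currency in circulation +$638M
Commercial banking system:
  Assets:      Reserves at CB +$255M
  Liabilities: Checkable deposits +$255M
So the change in checkable deposits held by the non-bank public at commercial banks is +$255 million.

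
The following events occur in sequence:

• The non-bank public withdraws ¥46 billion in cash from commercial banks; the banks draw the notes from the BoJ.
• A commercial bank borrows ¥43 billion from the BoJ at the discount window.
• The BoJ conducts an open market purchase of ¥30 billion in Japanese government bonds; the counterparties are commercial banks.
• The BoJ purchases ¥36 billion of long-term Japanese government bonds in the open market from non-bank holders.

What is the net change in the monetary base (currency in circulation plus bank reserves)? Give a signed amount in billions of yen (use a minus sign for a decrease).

BoJ balance sheet:
  Assets:      Securities +¥66B, Loans to banks +¥43B
  Liabilities: Bank reserves +¥63B, Currency in circulation +¥46B
Monetary base = currency + reserves: +¥46B + (+¥63B) = +¥109 billion.

+¥109 billion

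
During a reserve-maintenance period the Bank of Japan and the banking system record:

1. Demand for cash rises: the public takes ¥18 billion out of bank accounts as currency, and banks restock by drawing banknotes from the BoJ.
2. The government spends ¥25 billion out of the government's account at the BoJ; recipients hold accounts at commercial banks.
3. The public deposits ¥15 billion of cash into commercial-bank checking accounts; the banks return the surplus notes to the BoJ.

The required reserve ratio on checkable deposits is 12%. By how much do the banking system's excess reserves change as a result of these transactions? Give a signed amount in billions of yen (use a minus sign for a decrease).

+¥19.36 billion

Currency withdrawal ¥18 billion: reserves −¥18B, deposits −¥18B.
Government spending ¥25 billion: reserves +¥25B, deposits +¥25B.
Currency deposit ¥15 billion: reserves +¥15B, deposits +¥15B.
Totals: Δreserves = +¥22B, Δdeposits = +¥22B.
Δrequired reserves = 12% × +¥22B = +¥2.64B.
Δexcess reserves = Δreserves − Δrequired = +¥22B − (+¥2.64B) = +¥19.36 billion.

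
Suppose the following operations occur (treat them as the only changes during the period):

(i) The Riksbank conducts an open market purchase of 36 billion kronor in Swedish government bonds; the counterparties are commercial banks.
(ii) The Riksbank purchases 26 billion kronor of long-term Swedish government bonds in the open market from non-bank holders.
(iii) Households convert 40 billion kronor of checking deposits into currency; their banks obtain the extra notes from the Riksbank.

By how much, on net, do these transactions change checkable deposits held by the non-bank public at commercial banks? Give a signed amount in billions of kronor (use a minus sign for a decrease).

-14 billion

OMO purchase (from banks) 36 billion kronor: the counterparty is a bank, so public deposits are unchanged → 0.
Asset purchase (from non-banks) 26 billion kronor: non-bank counterparties' bank balances rise → +26B.
Currency withdrawal 40 billion kronor: non-bank counterparties' bank balances fall → −40B.
Net: 0 + 26 − 40 = -14 billion.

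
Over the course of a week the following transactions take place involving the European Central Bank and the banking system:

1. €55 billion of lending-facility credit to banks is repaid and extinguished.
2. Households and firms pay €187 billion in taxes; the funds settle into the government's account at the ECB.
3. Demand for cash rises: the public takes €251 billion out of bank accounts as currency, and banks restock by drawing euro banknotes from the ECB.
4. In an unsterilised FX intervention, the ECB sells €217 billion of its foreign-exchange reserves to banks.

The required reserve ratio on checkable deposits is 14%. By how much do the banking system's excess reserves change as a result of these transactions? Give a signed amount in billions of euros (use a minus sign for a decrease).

-€648.68 billion

Discount-window repayment €55 billion: reserves −€55B, deposits 0.
Government account inflow €187 billion: reserves −€187B, deposits −€187B.
Currency withdrawal €251 billion: reserves −€251B, deposits −€251B.
FX sale €217 billion: reserves −€217B, deposits 0.
Totals: Δreserves = −€710B, Δdeposits = −€438B.
Δrequired reserves = 14% × −€438B = −€61.32B.
Δexcess reserves = Δreserves − Δrequired = −€710B − (−€61.32B) = -€648.68 billion.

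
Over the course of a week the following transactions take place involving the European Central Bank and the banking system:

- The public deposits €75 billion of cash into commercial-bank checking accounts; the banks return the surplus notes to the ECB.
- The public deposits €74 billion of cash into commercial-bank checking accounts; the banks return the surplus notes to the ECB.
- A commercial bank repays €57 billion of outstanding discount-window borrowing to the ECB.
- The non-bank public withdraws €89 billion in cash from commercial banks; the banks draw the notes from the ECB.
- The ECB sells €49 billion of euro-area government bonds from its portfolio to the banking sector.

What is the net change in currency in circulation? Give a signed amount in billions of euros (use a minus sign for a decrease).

ECB balance sheet:
  Assets:      Securities −€49B, Loans to banks −€57B
  Liabilities: Bank reserves −€46B, Currency in circulation −€60B
So the change in currency in circulation is -€60 billion.

-€60 billion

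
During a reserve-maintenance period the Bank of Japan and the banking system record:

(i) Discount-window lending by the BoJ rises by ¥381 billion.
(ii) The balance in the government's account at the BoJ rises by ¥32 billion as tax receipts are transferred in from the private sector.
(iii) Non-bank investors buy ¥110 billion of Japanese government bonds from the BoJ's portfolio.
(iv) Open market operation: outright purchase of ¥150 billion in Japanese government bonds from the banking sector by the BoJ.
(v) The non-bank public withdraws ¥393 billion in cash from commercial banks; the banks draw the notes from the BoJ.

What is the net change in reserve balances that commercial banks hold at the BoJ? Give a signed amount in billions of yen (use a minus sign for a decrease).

BoJ balance sheet:
  Assets:      Securities +¥40B, Loans to banks +¥381B
  Liabilities: Bank reserves −¥4B, Currency in circulation +¥393B, Government deposits +¥32B
Commercial banking system:
  Assets:      Reserves at CB −¥4B, Securities −¥150B
  Liabilities: Checkable deposits −¥535B, Borrowings from CB +¥381B
So the change in reserve balances that commercial banks hold at the BoJ is -¥4 billion.

-¥4 billion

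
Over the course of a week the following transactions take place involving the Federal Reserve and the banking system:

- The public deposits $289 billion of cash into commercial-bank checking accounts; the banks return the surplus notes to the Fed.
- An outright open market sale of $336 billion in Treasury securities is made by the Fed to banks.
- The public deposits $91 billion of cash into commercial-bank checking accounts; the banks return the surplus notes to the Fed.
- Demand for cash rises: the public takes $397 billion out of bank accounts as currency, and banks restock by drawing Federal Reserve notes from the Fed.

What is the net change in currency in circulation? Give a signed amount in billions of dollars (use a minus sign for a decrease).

+$17 billion

Currency deposit $289 billion: notes return to the central bank → −$289B.
OMO sale (to banks) $336 billion: no currency enters or leaves circulation → 0.
Currency deposit $91 billion: notes return to the central bank → −$91B.
Currency withdrawal $397 billion: notes leave the central bank → +$397B.
Net: −289 + 0 − 91 + 397 = +$17 billion.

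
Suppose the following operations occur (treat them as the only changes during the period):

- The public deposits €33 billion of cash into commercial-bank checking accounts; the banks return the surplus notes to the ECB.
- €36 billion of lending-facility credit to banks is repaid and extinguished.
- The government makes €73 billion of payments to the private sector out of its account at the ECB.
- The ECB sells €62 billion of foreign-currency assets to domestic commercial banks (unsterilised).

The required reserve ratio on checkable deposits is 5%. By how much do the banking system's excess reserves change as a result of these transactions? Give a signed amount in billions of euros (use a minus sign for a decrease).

+€2.7 billion

Currency deposit €33 billion: reserves +€33B, deposits +€33B.
Discount-window repayment €36 billion: reserves −€36B, deposits 0.
Government spending €73 billion: reserves +€73B, deposits +€73B.
FX sale €62 billion: reserves −€62B, deposits 0.
Totals: Δreserves = +€8B, Δdeposits = +€106B.
Δrequired reserves = 5% × +€106B = +€5.3B.
Δexcess reserves = Δreserves − Δrequired = +€8B − (+€5.3B) = +€2.7 billion.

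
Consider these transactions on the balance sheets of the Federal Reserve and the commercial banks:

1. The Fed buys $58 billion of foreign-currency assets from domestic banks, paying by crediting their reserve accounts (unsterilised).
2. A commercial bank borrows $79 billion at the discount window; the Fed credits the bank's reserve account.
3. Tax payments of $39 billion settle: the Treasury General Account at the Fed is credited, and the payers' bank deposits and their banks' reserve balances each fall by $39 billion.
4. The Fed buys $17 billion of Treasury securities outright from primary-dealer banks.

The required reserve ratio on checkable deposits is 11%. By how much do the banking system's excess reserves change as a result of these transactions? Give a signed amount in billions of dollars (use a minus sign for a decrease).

+$119.29 billion

FX purchase $58 billion: reserves +$58B, deposits 0.
Discount-window loan $79 billion: reserves +$79B, deposits 0.
Government account inflow $39 billion: reserves −$39B, deposits −$39B.
OMO purchase (from banks) $17 billion: reserves +$17B, deposits 0.
Totals: Δreserves = +$115B, Δdeposits = −$39B.
Δrequired reserves = 11% × −$39B = −$4.29B.
Δexcess reserves = Δreserves − Δrequired = +$115B − (−$4.29B) = +$119.29 billion.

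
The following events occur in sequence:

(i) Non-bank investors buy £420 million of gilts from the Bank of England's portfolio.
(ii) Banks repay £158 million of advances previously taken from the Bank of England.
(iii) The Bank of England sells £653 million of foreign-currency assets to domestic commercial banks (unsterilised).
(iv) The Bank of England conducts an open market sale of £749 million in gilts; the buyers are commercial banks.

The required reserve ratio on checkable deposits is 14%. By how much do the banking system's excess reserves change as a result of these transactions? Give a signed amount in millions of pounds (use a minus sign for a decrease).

-£1921.2 million

Asset sale (to non-banks) £420 million: reserves −£420M, deposits −£420M.
Discount-window repayment £158 million: reserves −£158M, deposits 0.
FX sale £653 million: reserves −£653M, deposits 0.
OMO sale (to banks) £749 million: reserves −£749M, deposits 0.
Totals: Δreserves = −£1980M, Δdeposits = −£420M.
Δrequired reserves = 14% × −£420M = −£58.8M.
Δexcess reserves = Δreserves − Δrequired = −£1980M − (−£58.8M) = -£1921.2 million.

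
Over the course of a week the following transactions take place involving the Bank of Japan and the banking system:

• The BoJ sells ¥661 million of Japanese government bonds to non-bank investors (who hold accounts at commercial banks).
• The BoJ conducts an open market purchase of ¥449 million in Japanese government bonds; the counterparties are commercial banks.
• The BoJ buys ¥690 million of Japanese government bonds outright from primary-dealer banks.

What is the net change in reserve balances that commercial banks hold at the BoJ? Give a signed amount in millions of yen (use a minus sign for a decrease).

BoJ balance sheet:
  Assets:      Securities +¥478M
  Liabilities: Bank reserves +¥478M
So the change in reserve balances that commercial banks hold at the BoJ is +¥478 million.

+¥478 million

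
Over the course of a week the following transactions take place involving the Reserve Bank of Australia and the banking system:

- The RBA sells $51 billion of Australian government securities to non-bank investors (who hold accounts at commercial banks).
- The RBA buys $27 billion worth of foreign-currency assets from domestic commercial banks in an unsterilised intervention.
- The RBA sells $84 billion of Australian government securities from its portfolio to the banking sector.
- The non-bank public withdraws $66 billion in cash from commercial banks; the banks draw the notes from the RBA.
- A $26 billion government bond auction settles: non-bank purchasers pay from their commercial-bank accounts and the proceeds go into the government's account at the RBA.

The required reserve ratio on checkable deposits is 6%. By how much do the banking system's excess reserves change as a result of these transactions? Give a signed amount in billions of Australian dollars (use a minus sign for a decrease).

-$191.42 billion

Asset sale (to non-banks) $51 billion: reserves −$51B, deposits −$51B.
FX purchase $27 billion: reserves +$27B, deposits 0.
OMO sale (to banks) $84 billion: reserves −$84B, deposits 0.
Currency withdrawal $66 billion: reserves −$66B, deposits −$66B.
Government account inflow $26 billion: reserves −$26B, deposits −$26B.
Totals: Δreserves = −$200B, Δdeposits = −$143B.
Δrequired reserves = 6% × −$143B = −$8.58B.
Δexcess reserves = Δreserves − Δrequired = −$200B − (−$8.58B) = -$191.42 billion.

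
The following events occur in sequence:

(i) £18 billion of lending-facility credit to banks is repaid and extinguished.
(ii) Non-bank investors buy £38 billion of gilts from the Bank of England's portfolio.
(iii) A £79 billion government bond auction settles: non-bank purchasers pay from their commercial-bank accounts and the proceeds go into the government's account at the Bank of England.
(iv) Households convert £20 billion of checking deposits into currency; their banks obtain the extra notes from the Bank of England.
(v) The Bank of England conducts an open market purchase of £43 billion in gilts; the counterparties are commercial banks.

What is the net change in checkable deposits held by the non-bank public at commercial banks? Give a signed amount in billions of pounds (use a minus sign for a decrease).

Discount-window repayment £18 billion: the counterparty is a bank, so public deposits are unchanged → 0.
Asset sale (to non-banks) £38 billion: non-bank counterparties' bank balances fall → −£38B.
Government account inflow £79 billion: non-bank counterparties' bank balances fall → −£79B.
Currency withdrawal £20 billion: non-bank counterparties' bank balances fall → −£20B.
OMO purchase (from banks) £43 billion: the counterparty is a bank, so public deposits are unchanged → 0.
Net: 0 − 38 − 79 − 20 + 0 = -£137 billion.

-£137 billion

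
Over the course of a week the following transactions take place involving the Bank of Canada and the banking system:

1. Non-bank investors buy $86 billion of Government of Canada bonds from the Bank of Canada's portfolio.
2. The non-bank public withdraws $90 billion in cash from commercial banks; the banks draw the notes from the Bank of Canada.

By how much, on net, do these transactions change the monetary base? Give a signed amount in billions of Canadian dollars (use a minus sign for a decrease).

-$86 billion

Asset sale (to non-banks) $86 billion: Bank of Canada balance sheet contracts → −$86B.
Currency withdrawal $90 billion: just a shift between currency and reserves — both are base money → 0.
Net: −86 + 0 = -$86 billion.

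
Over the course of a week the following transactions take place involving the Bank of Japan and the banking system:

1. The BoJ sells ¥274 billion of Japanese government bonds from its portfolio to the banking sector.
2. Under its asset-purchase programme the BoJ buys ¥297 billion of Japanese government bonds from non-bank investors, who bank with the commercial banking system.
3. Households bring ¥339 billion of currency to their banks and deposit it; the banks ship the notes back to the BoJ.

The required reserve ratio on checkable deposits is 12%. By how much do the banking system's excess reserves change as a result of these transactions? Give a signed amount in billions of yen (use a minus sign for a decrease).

+¥285.68 billion

OMO sale (to banks) ¥274 billion: reserves −¥274B, deposits 0.
Asset purchase (from non-banks) ¥297 billion: reserves +¥297B, deposits +¥297B.
Currency deposit ¥339 billion: reserves +¥339B, deposits +¥339B.
Totals: Δreserves = +¥362B, Δdeposits = +¥636B.
Δrequired reserves = 12% × +¥636B = +¥76.32B.
Δexcess reserves = Δreserves − Δrequired = +¥362B − (+¥76.32B) = +¥285.68 billion.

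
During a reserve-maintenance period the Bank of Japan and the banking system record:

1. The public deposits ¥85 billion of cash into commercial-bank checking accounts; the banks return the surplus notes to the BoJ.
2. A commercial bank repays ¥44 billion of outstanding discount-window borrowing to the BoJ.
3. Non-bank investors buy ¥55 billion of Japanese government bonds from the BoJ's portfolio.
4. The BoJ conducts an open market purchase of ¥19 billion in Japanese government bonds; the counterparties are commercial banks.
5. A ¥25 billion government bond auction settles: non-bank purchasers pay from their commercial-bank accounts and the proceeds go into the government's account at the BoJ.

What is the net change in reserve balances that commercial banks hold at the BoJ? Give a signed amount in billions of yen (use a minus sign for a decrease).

-¥20 billion

BoJ balance sheet:
  Assets:      Securities −¥36B, Loans to banks −¥44B
  Liabilities: Bank reserves −¥20B, Currency in circulation −¥85B, Government deposits +¥25B
Commercial banking system:
  Assets:      Reserves at CB −¥20B, Securities −¥19B
  Liabilities: Checkable deposits +¥5B, Borrowings from CB −¥44B
So the change in reserve balances that commercial banks hold at the BoJ is -¥20 billion.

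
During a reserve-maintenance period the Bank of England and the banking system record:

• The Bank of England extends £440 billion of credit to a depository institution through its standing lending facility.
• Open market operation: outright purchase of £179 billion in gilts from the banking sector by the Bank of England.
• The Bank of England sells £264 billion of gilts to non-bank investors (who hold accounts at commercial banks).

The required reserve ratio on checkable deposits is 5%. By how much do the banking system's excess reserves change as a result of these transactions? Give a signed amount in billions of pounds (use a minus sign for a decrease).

+£368.2 billion

Discount-window loan £440 billion: reserves +£440B, deposits 0.
OMO purchase (from banks) £179 billion: reserves +£179B, deposits 0.
Asset sale (to non-banks) £264 billion: reserves −£264B, deposits −£264B.
Totals: Δreserves = +£355B, Δdeposits = −£264B.
Δrequired reserves = 5% × −£264B = −£13.2B.
Δexcess reserves = Δreserves − Δrequired = +£355B − (−£13.2B) = +£368.2 billion.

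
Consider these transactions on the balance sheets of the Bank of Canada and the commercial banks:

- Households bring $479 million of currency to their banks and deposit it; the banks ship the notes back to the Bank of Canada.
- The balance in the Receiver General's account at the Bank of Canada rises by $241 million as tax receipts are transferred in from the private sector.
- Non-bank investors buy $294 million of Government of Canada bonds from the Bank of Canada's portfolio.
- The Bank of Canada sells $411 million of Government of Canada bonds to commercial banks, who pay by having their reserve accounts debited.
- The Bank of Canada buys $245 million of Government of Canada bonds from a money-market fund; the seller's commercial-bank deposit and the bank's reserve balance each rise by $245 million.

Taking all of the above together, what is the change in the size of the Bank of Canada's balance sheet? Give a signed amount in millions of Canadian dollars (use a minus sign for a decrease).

-$460 million

Currency deposit $479 million: only the composition of liabilities changes → 0.
Government account inflow $241 million: only the composition of liabilities changes → 0.
Asset sale (to non-banks) $294 million: a Bank of Canada asset is shed → −$294M.
OMO sale (to banks) $411 million: a Bank of Canada asset is shed → −$411M.
Asset purchase (from non-banks) $245 million: a Bank of Canada asset is acquired → +$245M.
Net: 0 + 0 − 294 − 411 + 245 = -$460 million.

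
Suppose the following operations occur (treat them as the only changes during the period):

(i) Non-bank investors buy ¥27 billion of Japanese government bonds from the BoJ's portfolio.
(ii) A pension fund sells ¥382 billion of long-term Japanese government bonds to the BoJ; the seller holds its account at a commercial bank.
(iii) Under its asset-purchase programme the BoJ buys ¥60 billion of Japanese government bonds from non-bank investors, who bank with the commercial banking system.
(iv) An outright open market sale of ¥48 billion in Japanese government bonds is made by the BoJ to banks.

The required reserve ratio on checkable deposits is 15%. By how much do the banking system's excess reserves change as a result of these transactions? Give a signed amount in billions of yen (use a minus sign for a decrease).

Asset sale (to non-banks) ¥27 billion: reserves −¥27B, deposits −¥27B.
Asset purchase (from non-banks) ¥382 billion: reserves +¥382B, deposits +¥382B.
Asset purchase (from non-banks) ¥60 billion: reserves +¥60B, deposits +¥60B.
OMO sale (to banks) ¥48 billion: reserves −¥48B, deposits 0.
Totals: Δreserves = +¥367B, Δdeposits = +¥415B.
Δrequired reserves = 15% × +¥415B = +¥62.25B.
Δexcess reserves = Δreserves − Δrequired = +¥367B − (+¥62.25B) = +¥304.75 billion.

+¥304.75 billion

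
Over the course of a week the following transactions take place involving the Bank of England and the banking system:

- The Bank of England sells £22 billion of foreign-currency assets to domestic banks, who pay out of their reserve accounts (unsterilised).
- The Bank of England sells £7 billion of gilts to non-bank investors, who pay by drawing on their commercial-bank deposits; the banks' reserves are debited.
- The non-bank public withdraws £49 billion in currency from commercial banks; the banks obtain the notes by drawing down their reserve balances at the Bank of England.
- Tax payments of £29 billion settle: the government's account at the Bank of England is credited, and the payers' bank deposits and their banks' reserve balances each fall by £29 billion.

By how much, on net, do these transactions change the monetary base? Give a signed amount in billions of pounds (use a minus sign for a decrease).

FX sale £22 billion: Bank of England balance sheet contracts → −£22B.
Asset sale (to non-banks) £7 billion: Bank of England balance sheet contracts → −£7B.
Currency withdrawal £49 billion: just a shift between currency and reserves — both are base money → 0.
Government account inflow £29 billion: reserves shift to a non-base liability → −£29B.
Net: −22 − 7 + 0 − 29 = -£58 billion.

-£58 billion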